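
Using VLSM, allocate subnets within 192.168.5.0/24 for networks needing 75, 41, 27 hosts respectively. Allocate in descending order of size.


75 hosts -> /25 (126 usable): 192.168.5.0/25
41 hosts -> /26 (62 usable): 192.168.5.128/26
27 hosts -> /27 (30 usable): 192.168.5.192/27
Allocation: 192.168.5.0/25 (75 hosts, 126 usable); 192.168.5.128/26 (41 hosts, 62 usable); 192.168.5.192/27 (27 hosts, 30 usable)


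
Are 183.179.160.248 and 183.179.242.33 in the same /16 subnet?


Mask: 255.255.0.0
183.179.160.248 AND mask = 183.179.0.0
183.179.242.33 AND mask = 183.179.0.0
Yes, same subnet (183.179.0.0)


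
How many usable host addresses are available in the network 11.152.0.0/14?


Host bits = 32 - 14 = 18
Total addresses = 2^18 = 262144
Usable = total - 2 (network and broadcast)
Usable hosts: 262142


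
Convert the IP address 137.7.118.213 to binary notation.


137 = 10001001
7 = 00000111
118 = 01110110
213 = 11010101
Binary: 10001001.00000111.01110110.11010101


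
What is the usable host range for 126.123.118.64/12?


Network: 126.112.0.0
Broadcast: 126.127.255.255
First usable = network + 1
Last usable = broadcast - 1
Range: 126.112.0.1 to 126.127.255.254


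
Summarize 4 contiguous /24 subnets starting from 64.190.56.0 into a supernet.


Original prefix: /24
Number of subnets: 4 = 2^2
New prefix = 24 - 2 = 22
Supernet: 64.190.56.0/22


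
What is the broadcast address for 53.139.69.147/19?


Network: 53.139.64.0/19
Host bits = 13
Set all host bits to 1:
Broadcast: 53.139.95.255


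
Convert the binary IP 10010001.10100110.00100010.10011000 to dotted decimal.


10010001 = 145
10100110 = 166
00100010 = 34
10011000 = 152
IP: 145.166.34.152


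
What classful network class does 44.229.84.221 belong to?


First octet: 44
Binary: 00101100
0xxxxxxx -> Class A (1-126)
Class A, default mask 255.0.0.0 (/8)


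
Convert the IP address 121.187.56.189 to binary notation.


121 = 01111001
187 = 10111011
56 = 00111000
189 = 10111101
Binary: 01111001.10111011.00111000.10111101


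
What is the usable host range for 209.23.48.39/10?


Network: 209.0.0.0
Broadcast: 209.63.255.255
First usable = network + 1
Last usable = broadcast - 1
Range: 209.0.0.1 to 209.63.255.254


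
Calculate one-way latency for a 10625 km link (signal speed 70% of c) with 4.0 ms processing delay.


Speed = 0.7 * 3e5 km/s = 210000 km/s
Propagation delay = 10625 / 210000 = 0.0506 s = 50.5952 ms
Processing delay = 4.0 ms
Total one-way latency = 54.5952 ms


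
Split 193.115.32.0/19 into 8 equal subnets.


New prefix = 19 + 3 = 22
Each subnet has 1024 addresses
  193.115.32.0/22
  193.115.36.0/22
  193.115.40.0/22
  193.115.44.0/22
  193.115.48.0/22
  193.115.52.0/22
  193.115.56.0/22
  193.115.60.0/22
Subnets: 193.115.32.0/22, 193.115.36.0/22, 193.115.40.0/22, 193.115.44.0/22, 193.115.48.0/22, 193.115.52.0/22, 193.115.56.0/22, 193.115.60.0/22


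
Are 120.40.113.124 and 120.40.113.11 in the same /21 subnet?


Mask: 255.255.248.0
120.40.113.124 AND mask = 120.40.112.0
120.40.113.11 AND mask = 120.40.112.0
Yes, same subnet (120.40.112.0)


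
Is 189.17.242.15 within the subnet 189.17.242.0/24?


Subnet network: 189.17.242.0
Test IP AND mask: 189.17.242.0
Yes, 189.17.242.15 is in 189.17.242.0/24


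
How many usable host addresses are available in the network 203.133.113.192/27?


Host bits = 32 - 27 = 5
Total addresses = 2^5 = 32
Usable = total - 2 (network and broadcast)
Usable hosts: 30


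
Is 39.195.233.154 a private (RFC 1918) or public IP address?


RFC 1918 private ranges:
  10.0.0.0/8 (10.0.0.0 - 10.255.255.255)
  172.16.0.0/12 (172.16.0.0 - 172.31.255.255)
  192.168.0.0/16 (192.168.0.0 - 192.168.255.255)
Public (not in any RFC 1918 range)


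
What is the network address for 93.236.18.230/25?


IP:   01011101.11101100.00010010.11100110
Mask: 11111111.11111111.11111111.10000000
AND operation:
Net:  01011101.11101100.00010010.10000000
Network: 93.236.18.128/25


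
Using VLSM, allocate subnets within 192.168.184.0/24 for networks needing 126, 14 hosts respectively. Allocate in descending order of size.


126 hosts -> /25 (126 usable): 192.168.184.0/25
14 hosts -> /28 (14 usable): 192.168.184.128/28
Allocation: 192.168.184.0/25 (126 hosts, 126 usable); 192.168.184.128/28 (14 hosts, 14 usable)


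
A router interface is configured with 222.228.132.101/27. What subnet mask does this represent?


/27 means 27 network bits, 5 host bits
Binary: 11111111111111111111111111100000
Mask: 255.255.255.224


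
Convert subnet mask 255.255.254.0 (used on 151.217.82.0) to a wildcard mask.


Subnet mask: 255.255.254.0
Wildcard = 255.255.255.255 - subnet mask
255 - 255 = 0
255 - 255 = 0
255 - 254 = 1
255 - 0 = 255
Wildcard: 0.0.1.255


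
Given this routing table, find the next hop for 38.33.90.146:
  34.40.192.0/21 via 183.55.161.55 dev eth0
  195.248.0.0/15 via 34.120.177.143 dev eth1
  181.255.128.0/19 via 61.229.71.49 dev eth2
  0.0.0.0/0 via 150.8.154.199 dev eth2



Longest prefix match for 38.33.90.146:
  /21 34.40.192.0: no
  /15 195.248.0.0: no
  /19 181.255.128.0: no
  /0 0.0.0.0: MATCH
Selected: next-hop 150.8.154.199 via eth2 (matched /0)


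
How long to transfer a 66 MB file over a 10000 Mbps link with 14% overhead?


Effective throughput = 10000 * (1 - 14/100) = 8600 Mbps
File size in Mb = 66 * 8 = 528 Mb
Time = 528 / 8600
Time = 0.0614 seconds


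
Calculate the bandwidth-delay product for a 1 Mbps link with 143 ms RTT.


BDP = bandwidth * RTT
= 1 Mbps * 143 ms
= 1 * 1e6 * 143 / 1000 bits
= 143000 bits
= 17875 bytes
= 17.4561 KB
BDP = 143000 bits (17875 bytes)


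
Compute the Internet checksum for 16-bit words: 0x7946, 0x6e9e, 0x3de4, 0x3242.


Sum all words (with carry folding):
+ 0x7946 = 0x7946
+ 0x6e9e = 0xe7e4
+ 0x3de4 = 0x25c9
+ 0x3242 = 0x580b
One's complement: ~0x580b
Checksum = 0xa7f4


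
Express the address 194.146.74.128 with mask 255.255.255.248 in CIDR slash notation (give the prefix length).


Binary: 11111111.11111111.11111111.11111000
Count leading 1s
Prefix: /29


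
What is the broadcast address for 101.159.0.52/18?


Network: 101.159.0.0/18
Host bits = 14
Set all host bits to 1:
Broadcast: 101.159.63.255


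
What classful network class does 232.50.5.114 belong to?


First octet: 232
Binary: 11101000
1110xxxx -> Class D (224-239)
Class D (multicast), default mask N/A


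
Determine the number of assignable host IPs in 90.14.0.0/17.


Host bits = 32 - 17 = 15
Total addresses = 2^15 = 32768
Usable = total - 2 (network and broadcast)
Usable hosts: 32766


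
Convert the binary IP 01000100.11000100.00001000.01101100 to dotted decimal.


01000100 = 68
11000100 = 196
00001000 = 8
01101100 = 108
IP: 68.196.8.108


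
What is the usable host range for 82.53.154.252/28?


Network: 82.53.154.240
Broadcast: 82.53.154.255
First usable = network + 1
Last usable = broadcast - 1
Range: 82.53.154.241 to 82.53.154.254


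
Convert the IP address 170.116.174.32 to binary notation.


170 = 10101010
116 = 01110100
174 = 10101110
32 = 00100000
Binary: 10101010.01110100.10101110.00100000


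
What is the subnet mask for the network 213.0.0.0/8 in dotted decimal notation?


/8 means 8 network bits, 24 host bits
Binary: 11111111000000000000000000000000
Mask: 255.0.0.0


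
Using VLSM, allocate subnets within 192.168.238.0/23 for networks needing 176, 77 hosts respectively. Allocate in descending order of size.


176 hosts -> /24 (254 usable): 192.168.238.0/24
77 hosts -> /25 (126 usable): 192.168.239.0/25
Allocation: 192.168.238.0/24 (176 hosts, 254 usable); 192.168.239.0/25 (77 hosts, 126 usable)


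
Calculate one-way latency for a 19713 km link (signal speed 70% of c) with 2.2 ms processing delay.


Speed = 0.7 * 3e5 km/s = 210000 km/s
Propagation delay = 19713 / 210000 = 0.0939 s = 93.8714 ms
Processing delay = 2.2 ms
Total one-way latency = 96.0714 ms


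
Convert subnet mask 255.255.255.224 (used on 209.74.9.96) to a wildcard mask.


Subnet mask: 255.255.255.224
Wildcard = 255.255.255.255 - subnet mask
255 - 255 = 0
255 - 255 = 0
255 - 255 = 0
255 - 224 = 31
Wildcard: 0.0.0.31


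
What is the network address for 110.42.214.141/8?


IP:   01101110.00101010.11010110.10001101
Mask: 11111111.00000000.00000000.00000000
AND operation:
Net:  01101110.00000000.00000000.00000000
Network: 110.0.0.0/8


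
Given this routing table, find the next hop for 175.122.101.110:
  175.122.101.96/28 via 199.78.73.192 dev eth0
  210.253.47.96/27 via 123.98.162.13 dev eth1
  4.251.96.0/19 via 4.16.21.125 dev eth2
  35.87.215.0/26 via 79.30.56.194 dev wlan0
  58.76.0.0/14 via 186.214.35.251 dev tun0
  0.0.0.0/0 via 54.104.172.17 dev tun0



Longest prefix match for 175.122.101.110:
  /28 175.122.101.96: MATCH
  /27 210.253.47.96: no
  /19 4.251.96.0: no
  /26 35.87.215.0: no
  /14 58.76.0.0: no
  /0 0.0.0.0: MATCH
Selected: next-hop 199.78.73.192 via eth0 (matched /28)


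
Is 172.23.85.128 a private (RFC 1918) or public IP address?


RFC 1918 private ranges:
  10.0.0.0/8 (10.0.0.0 - 10.255.255.255)
  172.16.0.0/12 (172.16.0.0 - 172.31.255.255)
  192.168.0.0/16 (192.168.0.0 - 192.168.255.255)
Private (in 172.16.0.0/12)


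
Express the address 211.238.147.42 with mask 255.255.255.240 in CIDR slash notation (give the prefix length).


Binary: 11111111.11111111.11111111.11110000
Count leading 1s
Prefix: /28


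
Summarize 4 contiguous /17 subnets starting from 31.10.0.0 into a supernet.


Original prefix: /17
Number of subnets: 4 = 2^2
New prefix = 17 - 2 = 15
Supernet: 31.10.0.0/15


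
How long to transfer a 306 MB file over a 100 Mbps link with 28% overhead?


Effective throughput = 100 * (1 - 28/100) = 72 Mbps
File size in Mb = 306 * 8 = 2448 Mb
Time = 2448 / 72
Time = 34 seconds


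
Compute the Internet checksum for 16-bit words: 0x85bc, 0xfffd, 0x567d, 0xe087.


Sum all words (with carry folding):
+ 0x85bc = 0x85bc
+ 0xfffd = 0x85ba
+ 0x567d = 0xdc37
+ 0xe087 = 0xbcbf
One's complement: ~0xbcbf
Checksum = 0x4340


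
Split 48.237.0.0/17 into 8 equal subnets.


New prefix = 17 + 3 = 20
Each subnet has 4096 addresses
  48.237.0.0/20
  48.237.16.0/20
  48.237.32.0/20
  48.237.48.0/20
  48.237.64.0/20
  48.237.80.0/20
  48.237.96.0/20
  48.237.112.0/20
Subnets: 48.237.0.0/20, 48.237.16.0/20, 48.237.32.0/20, 48.237.48.0/20, 48.237.64.0/20, 48.237.80.0/20, 48.237.96.0/20, 48.237.112.0/20


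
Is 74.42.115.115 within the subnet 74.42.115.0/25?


Subnet network: 74.42.115.0
Test IP AND mask: 74.42.115.0
Yes, 74.42.115.115 is in 74.42.115.0/25


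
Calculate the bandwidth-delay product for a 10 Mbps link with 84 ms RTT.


BDP = bandwidth * RTT
= 10 Mbps * 84 ms
= 10 * 1e6 * 84 / 1000 bits
= 840000 bits
= 105000 bytes
= 102.5391 KB
BDP = 840000 bits (105000 bytes)


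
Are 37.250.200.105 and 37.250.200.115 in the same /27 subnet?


Mask: 255.255.255.224
37.250.200.105 AND mask = 37.250.200.96
37.250.200.115 AND mask = 37.250.200.96
Yes, same subnet (37.250.200.96)


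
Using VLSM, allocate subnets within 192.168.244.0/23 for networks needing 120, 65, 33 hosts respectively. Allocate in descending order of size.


120 hosts -> /25 (126 usable): 192.168.244.0/25
65 hosts -> /25 (126 usable): 192.168.244.128/25
33 hosts -> /26 (62 usable): 192.168.245.0/26
Allocation: 192.168.244.0/25 (120 hosts, 126 usable); 192.168.244.128/25 (65 hosts, 126 usable); 192.168.245.0/26 (33 hosts, 62 usable)


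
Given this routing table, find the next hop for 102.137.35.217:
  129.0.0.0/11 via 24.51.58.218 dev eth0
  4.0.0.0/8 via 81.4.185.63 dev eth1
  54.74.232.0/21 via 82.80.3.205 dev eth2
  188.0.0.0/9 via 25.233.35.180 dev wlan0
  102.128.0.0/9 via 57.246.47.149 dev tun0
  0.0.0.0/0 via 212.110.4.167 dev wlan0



Longest prefix match for 102.137.35.217:
  /11 129.0.0.0: no
  /8 4.0.0.0: no
  /21 54.74.232.0: no
  /9 188.0.0.0: no
  /9 102.128.0.0: MATCH
  /0 0.0.0.0: MATCH
Selected: next-hop 57.246.47.149 via tun0 (matched /9)


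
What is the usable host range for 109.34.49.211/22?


Network: 109.34.48.0
Broadcast: 109.34.51.255
First usable = network + 1
Last usable = broadcast - 1
Range: 109.34.48.1 to 109.34.51.254


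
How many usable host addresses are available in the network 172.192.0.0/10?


Host bits = 32 - 10 = 22
Total addresses = 2^22 = 4194304
Usable = total - 2 (network and broadcast)
Usable hosts: 4194302


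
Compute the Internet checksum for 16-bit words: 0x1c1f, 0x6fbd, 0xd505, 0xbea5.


Sum all words (with carry folding):
+ 0x1c1f = 0x1c1f
+ 0x6fbd = 0x8bdc
+ 0xd505 = 0x60e2
+ 0xbea5 = 0x1f88
One's complement: ~0x1f88
Checksum = 0xe077


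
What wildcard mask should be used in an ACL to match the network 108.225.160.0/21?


Subnet mask: 255.255.248.0
Wildcard = 255.255.255.255 - subnet mask
255 - 255 = 0
255 - 255 = 0
255 - 248 = 7
255 - 0 = 255
Wildcard: 0.0.7.255


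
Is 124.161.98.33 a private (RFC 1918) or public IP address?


RFC 1918 private ranges:
  10.0.0.0/8 (10.0.0.0 - 10.255.255.255)
  172.16.0.0/12 (172.16.0.0 - 172.31.255.255)
  192.168.0.0/16 (192.168.0.0 - 192.168.255.255)
Public (not in any RFC 1918 range)


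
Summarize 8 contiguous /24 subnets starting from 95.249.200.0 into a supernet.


Original prefix: /24
Number of subnets: 8 = 2^3
New prefix = 24 - 3 = 21
Supernet: 95.249.200.0/21


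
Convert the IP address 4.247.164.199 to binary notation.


4 = 00000100
247 = 11110111
164 = 10100100
199 = 11000111
Binary: 00000100.11110111.10100100.11000111


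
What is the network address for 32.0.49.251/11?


IP:   00100000.00000000.00110001.11111011
Mask: 11111111.11100000.00000000.00000000
AND operation:
Net:  00100000.00000000.00000000.00000000
Network: 32.0.0.0/11


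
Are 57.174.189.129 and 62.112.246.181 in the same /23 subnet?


Mask: 255.255.254.0
57.174.189.129 AND mask = 57.174.188.0
62.112.246.181 AND mask = 62.112.246.0
No, different subnets (57.174.188.0 vs 62.112.246.0)


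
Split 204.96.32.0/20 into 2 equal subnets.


New prefix = 20 + 1 = 21
Each subnet has 2048 addresses
  204.96.32.0/21
  204.96.40.0/21
Subnets: 204.96.32.0/21, 204.96.40.0/21


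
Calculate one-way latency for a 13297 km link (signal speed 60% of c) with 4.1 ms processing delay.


Speed = 0.6 * 3e5 km/s = 180000 km/s
Propagation delay = 13297 / 180000 = 0.0739 s = 73.8722 ms
Processing delay = 4.1 ms
Total one-way latency = 77.9722 ms


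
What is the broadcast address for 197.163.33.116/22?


Network: 197.163.32.0/22
Host bits = 10
Set all host bits to 1:
Broadcast: 197.163.35.255


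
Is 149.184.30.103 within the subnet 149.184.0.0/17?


Subnet network: 149.184.0.0
Test IP AND mask: 149.184.0.0
Yes, 149.184.30.103 is in 149.184.0.0/17


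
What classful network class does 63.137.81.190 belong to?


First octet: 63
Binary: 00111111
0xxxxxxx -> Class A (1-126)
Class A, default mask 255.0.0.0 (/8)


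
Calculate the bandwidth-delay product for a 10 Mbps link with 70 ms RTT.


BDP = bandwidth * RTT
= 10 Mbps * 70 ms
= 10 * 1e6 * 70 / 1000 bits
= 700000 bits
= 87500 bytes
= 85.4492 KB
BDP = 700000 bits (87500 bytes)


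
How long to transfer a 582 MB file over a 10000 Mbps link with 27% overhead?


Effective throughput = 10000 * (1 - 27/100) = 7300 Mbps
File size in Mb = 582 * 8 = 4656 Mb
Time = 4656 / 7300
Time = 0.6378 seconds


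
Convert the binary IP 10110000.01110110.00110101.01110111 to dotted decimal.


10110000 = 176
01110110 = 118
00110101 = 53
01110111 = 119
IP: 176.118.53.119


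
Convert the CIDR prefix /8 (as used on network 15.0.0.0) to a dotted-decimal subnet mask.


/8 means 8 network bits, 24 host bits
Binary: 11111111000000000000000000000000
Mask: 255.0.0.0


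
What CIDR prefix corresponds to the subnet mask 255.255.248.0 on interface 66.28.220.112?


Binary: 11111111.11111111.11111000.00000000
Count leading 1s
Prefix: /21


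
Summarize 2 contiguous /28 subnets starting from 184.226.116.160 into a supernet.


Original prefix: /28
Number of subnets: 2 = 2^1
New prefix = 28 - 1 = 27
Supernet: 184.226.116.160/27


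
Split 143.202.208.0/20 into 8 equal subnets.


New prefix = 20 + 3 = 23
Each subnet has 512 addresses
  143.202.208.0/23
  143.202.210.0/23
  143.202.212.0/23
  143.202.214.0/23
  143.202.216.0/23
  143.202.218.0/23
  143.202.220.0/23
  143.202.222.0/23
Subnets: 143.202.208.0/23, 143.202.210.0/23, 143.202.212.0/23, 143.202.214.0/23, 143.202.216.0/23, 143.202.218.0/23, 143.202.220.0/23, 143.202.222.0/23


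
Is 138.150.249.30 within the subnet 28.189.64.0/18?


Subnet network: 28.189.64.0
Test IP AND mask: 138.150.192.0
No, 138.150.249.30 is not in 28.189.64.0/18


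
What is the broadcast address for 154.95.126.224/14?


Network: 154.92.0.0/14
Host bits = 18
Set all host bits to 1:
Broadcast: 154.95.255.255


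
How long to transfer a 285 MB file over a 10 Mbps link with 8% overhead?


Effective throughput = 10 * (1 - 8/100) = 9.2 Mbps
File size in Mb = 285 * 8 = 2280 Mb
Time = 2280 / 9.2
Time = 247.8261 seconds


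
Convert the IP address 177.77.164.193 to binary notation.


177 = 10110001
77 = 01001101
164 = 10100100
193 = 11000001
Binary: 10110001.01001101.10100100.11000001


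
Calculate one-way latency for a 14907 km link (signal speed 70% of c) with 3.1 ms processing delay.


Speed = 0.7 * 3e5 km/s = 210000 km/s
Propagation delay = 14907 / 210000 = 0.071 s = 70.9857 ms
Processing delay = 3.1 ms
Total one-way latency = 74.0857 ms


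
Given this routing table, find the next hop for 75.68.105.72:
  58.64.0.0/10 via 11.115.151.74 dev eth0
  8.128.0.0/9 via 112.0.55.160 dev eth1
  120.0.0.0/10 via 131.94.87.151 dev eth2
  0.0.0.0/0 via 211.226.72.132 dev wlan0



Longest prefix match for 75.68.105.72:
  /10 58.64.0.0: no
  /9 8.128.0.0: no
  /10 120.0.0.0: no
  /0 0.0.0.0: MATCH
Selected: next-hop 211.226.72.132 via wlan0 (matched /0)


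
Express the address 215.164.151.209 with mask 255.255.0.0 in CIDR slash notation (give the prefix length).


Binary: 11111111.11111111.00000000.00000000
Count leading 1s
Prefix: /16


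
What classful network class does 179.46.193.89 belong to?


First octet: 179
Binary: 10110011
10xxxxxx -> Class B (128-191)
Class B, default mask 255.255.0.0 (/16)


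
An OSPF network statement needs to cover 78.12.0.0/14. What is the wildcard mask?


Subnet mask: 255.252.0.0
Wildcard = 255.255.255.255 - subnet mask
255 - 255 = 0
255 - 252 = 3
255 - 0 = 255
255 - 0 = 255
Wildcard: 0.3.255.255


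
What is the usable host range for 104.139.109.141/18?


Network: 104.139.64.0
Broadcast: 104.139.127.255
First usable = network + 1
Last usable = broadcast - 1
Range: 104.139.64.1 to 104.139.127.254


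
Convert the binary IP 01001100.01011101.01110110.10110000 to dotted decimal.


01001100 = 76
01011101 = 93
01110110 = 118
10110000 = 176
IP: 76.93.118.176


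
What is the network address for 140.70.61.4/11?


IP:   10001100.01000110.00111101.00000100
Mask: 11111111.11100000.00000000.00000000
AND operation:
Net:  10001100.01000000.00000000.00000000
Network: 140.64.0.0/11


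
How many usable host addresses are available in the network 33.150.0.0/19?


Host bits = 32 - 19 = 13
Total addresses = 2^13 = 8192
Usable = total - 2 (network and broadcast)
Usable hosts: 8190


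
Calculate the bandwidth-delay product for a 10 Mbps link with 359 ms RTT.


BDP = bandwidth * RTT
= 10 Mbps * 359 ms
= 10 * 1e6 * 359 / 1000 bits
= 3590000 bits
= 448750 bytes
= 438.2324 KB
BDP = 3590000 bits (448750 bytes)


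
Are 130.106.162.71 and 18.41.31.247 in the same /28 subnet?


Mask: 255.255.255.240
130.106.162.71 AND mask = 130.106.162.64
18.41.31.247 AND mask = 18.41.31.240
No, different subnets (130.106.162.64 vs 18.41.31.240)


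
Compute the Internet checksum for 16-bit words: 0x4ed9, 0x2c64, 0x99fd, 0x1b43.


Sum all words (with carry folding):
+ 0x4ed9 = 0x4ed9
+ 0x2c64 = 0x7b3d
+ 0x99fd = 0x153b
+ 0x1b43 = 0x307e
One's complement: ~0x307e
Checksum = 0xcf81


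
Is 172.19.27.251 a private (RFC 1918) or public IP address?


RFC 1918 private ranges:
  10.0.0.0/8 (10.0.0.0 - 10.255.255.255)
  172.16.0.0/12 (172.16.0.0 - 172.31.255.255)
  192.168.0.0/16 (192.168.0.0 - 192.168.255.255)
Private (in 172.16.0.0/12)


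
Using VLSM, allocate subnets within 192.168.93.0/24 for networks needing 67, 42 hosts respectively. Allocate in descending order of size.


67 hosts -> /25 (126 usable): 192.168.93.0/25
42 hosts -> /26 (62 usable): 192.168.93.128/26
Allocation: 192.168.93.0/25 (67 hosts, 126 usable); 192.168.93.128/26 (42 hosts, 62 usable)


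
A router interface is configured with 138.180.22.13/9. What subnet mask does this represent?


/9 means 9 network bits, 23 host bits
Binary: 11111111100000000000000000000000
Mask: 255.128.0.0


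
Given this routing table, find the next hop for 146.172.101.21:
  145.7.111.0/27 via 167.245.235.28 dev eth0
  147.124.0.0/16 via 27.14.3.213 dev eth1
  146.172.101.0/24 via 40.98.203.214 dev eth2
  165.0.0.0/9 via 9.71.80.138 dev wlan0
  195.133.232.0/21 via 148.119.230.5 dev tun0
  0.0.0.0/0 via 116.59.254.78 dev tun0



Longest prefix match for 146.172.101.21:
  /27 145.7.111.0: no
  /16 147.124.0.0: no
  /24 146.172.101.0: MATCH
  /9 165.0.0.0: no
  /21 195.133.232.0: no
  /0 0.0.0.0: MATCH
Selected: next-hop 40.98.203.214 via eth2 (matched /24)


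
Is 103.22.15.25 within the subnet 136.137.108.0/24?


Subnet network: 136.137.108.0
Test IP AND mask: 103.22.15.0
No, 103.22.15.25 is not in 136.137.108.0/24


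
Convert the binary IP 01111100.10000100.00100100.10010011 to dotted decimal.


01111100 = 124
10000100 = 132
00100100 = 36
10010011 = 147
IP: 124.132.36.147


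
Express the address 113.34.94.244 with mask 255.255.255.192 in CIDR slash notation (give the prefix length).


Binary: 11111111.11111111.11111111.11000000
Count leading 1s
Prefix: /26


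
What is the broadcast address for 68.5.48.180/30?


Network: 68.5.48.180/30
Host bits = 2
Set all host bits to 1:
Broadcast: 68.5.48.183


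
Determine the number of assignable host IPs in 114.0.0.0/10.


Host bits = 32 - 10 = 22
Total addresses = 2^22 = 4194304
Usable = total - 2 (network and broadcast)
Usable hosts: 4194302


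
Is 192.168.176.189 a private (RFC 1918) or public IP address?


RFC 1918 private ranges:
  10.0.0.0/8 (10.0.0.0 - 10.255.255.255)
  172.16.0.0/12 (172.16.0.0 - 172.31.255.255)
  192.168.0.0/16 (192.168.0.0 - 192.168.255.255)
Private (in 192.168.0.0/16)


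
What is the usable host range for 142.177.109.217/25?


Network: 142.177.109.128
Broadcast: 142.177.109.255
First usable = network + 1
Last usable = broadcast - 1
Range: 142.177.109.129 to 142.177.109.254


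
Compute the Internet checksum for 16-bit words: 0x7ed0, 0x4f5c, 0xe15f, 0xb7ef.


Sum all words (with carry folding):
+ 0x7ed0 = 0x7ed0
+ 0x4f5c = 0xce2c
+ 0xe15f = 0xaf8c
+ 0xb7ef = 0x677c
One's complement: ~0x677c
Checksum = 0x9883


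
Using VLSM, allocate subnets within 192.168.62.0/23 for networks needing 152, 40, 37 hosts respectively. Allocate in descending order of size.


152 hosts -> /24 (254 usable): 192.168.62.0/24
40 hosts -> /26 (62 usable): 192.168.63.0/26
37 hosts -> /26 (62 usable): 192.168.63.64/26
Allocation: 192.168.62.0/24 (152 hosts, 254 usable); 192.168.63.0/26 (40 hosts, 62 usable); 192.168.63.64/26 (37 hosts, 62 usable)


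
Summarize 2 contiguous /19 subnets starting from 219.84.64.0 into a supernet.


Original prefix: /19
Number of subnets: 2 = 2^1
New prefix = 19 - 1 = 18
Supernet: 219.84.64.0/18


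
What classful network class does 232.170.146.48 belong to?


First octet: 232
Binary: 11101000
1110xxxx -> Class D (224-239)
Class D (multicast), default mask N/A


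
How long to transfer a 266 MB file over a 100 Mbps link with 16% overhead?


Effective throughput = 100 * (1 - 16/100) = 84 Mbps
File size in Mb = 266 * 8 = 2128 Mb
Time = 2128 / 84
Time = 25.3333 seconds


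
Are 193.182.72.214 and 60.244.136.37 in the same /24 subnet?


Mask: 255.255.255.0
193.182.72.214 AND mask = 193.182.72.0
60.244.136.37 AND mask = 60.244.136.0
No, different subnets (193.182.72.0 vs 60.244.136.0)


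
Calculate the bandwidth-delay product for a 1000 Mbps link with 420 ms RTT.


BDP = bandwidth * RTT
= 1000 Mbps * 420 ms
= 1000 * 1e6 * 420 / 1000 bits
= 420000000 bits
= 52500000 bytes
= 51269.5312 KB
BDP = 420000000 bits (52500000 bytes)


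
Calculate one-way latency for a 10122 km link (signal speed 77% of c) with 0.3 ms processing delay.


Speed = 0.77 * 3e5 km/s = 231000 km/s
Propagation delay = 10122 / 231000 = 0.0438 s = 43.8182 ms
Processing delay = 0.3 ms
Total one-way latency = 44.1182 ms


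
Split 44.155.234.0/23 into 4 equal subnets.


New prefix = 23 + 2 = 25
Each subnet has 128 addresses
  44.155.234.0/25
  44.155.234.128/25
  44.155.235.0/25
  44.155.235.128/25
Subnets: 44.155.234.0/25, 44.155.234.128/25, 44.155.235.0/25, 44.155.235.128/25


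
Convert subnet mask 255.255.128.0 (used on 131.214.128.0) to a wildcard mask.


Subnet mask: 255.255.128.0
Wildcard = 255.255.255.255 - subnet mask
255 - 255 = 0
255 - 255 = 0
255 - 128 = 127
255 - 0 = 255
Wildcard: 0.0.127.255


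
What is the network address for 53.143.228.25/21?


IP:   00110101.10001111.11100100.00011001
Mask: 11111111.11111111.11111000.00000000
AND operation:
Net:  00110101.10001111.11100000.00000000
Network: 53.143.224.0/21


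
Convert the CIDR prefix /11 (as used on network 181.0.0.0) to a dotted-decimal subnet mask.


/11 means 11 network bits, 21 host bits
Binary: 11111111111000000000000000000000
Mask: 255.224.0.0


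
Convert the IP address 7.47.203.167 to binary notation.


7 = 00000111
47 = 00101111
203 = 11001011
167 = 10100111
Binary: 00000111.00101111.11001011.10100111


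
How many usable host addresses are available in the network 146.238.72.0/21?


Host bits = 32 - 21 = 11
Total addresses = 2^11 = 2048
Usable = total - 2 (network and broadcast)
Usable hosts: 2046


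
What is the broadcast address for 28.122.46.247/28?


Network: 28.122.46.240/28
Host bits = 4
Set all host bits to 1:
Broadcast: 28.122.46.255


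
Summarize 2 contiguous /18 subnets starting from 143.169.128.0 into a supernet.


Original prefix: /18
Number of subnets: 2 = 2^1
New prefix = 18 - 1 = 17
Supernet: 143.169.128.0/17


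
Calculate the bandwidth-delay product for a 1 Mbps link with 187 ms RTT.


BDP = bandwidth * RTT
= 1 Mbps * 187 ms
= 1 * 1e6 * 187 / 1000 bits
= 187000 bits
= 23375 bytes
= 22.8271 KB
BDP = 187000 bits (23375 bytes)


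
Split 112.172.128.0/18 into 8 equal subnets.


New prefix = 18 + 3 = 21
Each subnet has 2048 addresses
  112.172.128.0/21
  112.172.136.0/21
  112.172.144.0/21
  112.172.152.0/21
  112.172.160.0/21
  112.172.168.0/21
  112.172.176.0/21
  112.172.184.0/21
Subnets: 112.172.128.0/21, 112.172.136.0/21, 112.172.144.0/21, 112.172.152.0/21, 112.172.160.0/21, 112.172.168.0/21, 112.172.176.0/21, 112.172.184.0/21


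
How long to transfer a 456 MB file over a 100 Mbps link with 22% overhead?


Effective throughput = 100 * (1 - 22/100) = 78 Mbps
File size in Mb = 456 * 8 = 3648 Mb
Time = 3648 / 78
Time = 46.7692 seconds


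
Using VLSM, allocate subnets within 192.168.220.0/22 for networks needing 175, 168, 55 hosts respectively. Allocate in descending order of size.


175 hosts -> /24 (254 usable): 192.168.220.0/24
168 hosts -> /24 (254 usable): 192.168.221.0/24
55 hosts -> /26 (62 usable): 192.168.222.0/26
Allocation: 192.168.220.0/24 (175 hosts, 254 usable); 192.168.221.0/24 (168 hosts, 254 usable); 192.168.222.0/26 (55 hosts, 62 usable)


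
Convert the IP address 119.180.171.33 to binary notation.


119 = 01110111
180 = 10110100
171 = 10101011
33 = 00100001
Binary: 01110111.10110100.10101011.00100001


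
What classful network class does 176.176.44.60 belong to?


First octet: 176
Binary: 10110000
10xxxxxx -> Class B (128-191)
Class B, default mask 255.255.0.0 (/16)


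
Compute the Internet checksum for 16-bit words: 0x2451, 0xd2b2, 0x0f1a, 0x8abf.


Sum all words (with carry folding):
+ 0x2451 = 0x2451
+ 0xd2b2 = 0xf703
+ 0x0f1a = 0x061e
+ 0x8abf = 0x90dd
One's complement: ~0x90dd
Checksum = 0x6f22


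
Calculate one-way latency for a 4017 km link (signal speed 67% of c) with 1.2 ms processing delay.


Speed = 0.67 * 3e5 km/s = 201000 km/s
Propagation delay = 4017 / 201000 = 0.02 s = 19.9851 ms
Processing delay = 1.2 ms
Total one-way latency = 21.1851 ms


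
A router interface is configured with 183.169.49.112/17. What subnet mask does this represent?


/17 means 17 network bits, 15 host bits
Binary: 11111111111111111000000000000000
Mask: 255.255.128.0


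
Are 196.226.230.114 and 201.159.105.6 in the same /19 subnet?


Mask: 255.255.224.0
196.226.230.114 AND mask = 196.226.224.0
201.159.105.6 AND mask = 201.159.96.0
No, different subnets (196.226.224.0 vs 201.159.96.0)


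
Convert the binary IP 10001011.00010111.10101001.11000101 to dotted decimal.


10001011 = 139
00010111 = 23
10101001 = 169
11000101 = 197
IP: 139.23.169.197


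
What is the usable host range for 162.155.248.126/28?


Network: 162.155.248.112
Broadcast: 162.155.248.127
First usable = network + 1
Last usable = broadcast - 1
Range: 162.155.248.113 to 162.155.248.126


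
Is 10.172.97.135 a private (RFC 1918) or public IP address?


RFC 1918 private ranges:
  10.0.0.0/8 (10.0.0.0 - 10.255.255.255)
  172.16.0.0/12 (172.16.0.0 - 172.31.255.255)
  192.168.0.0/16 (192.168.0.0 - 192.168.255.255)
Private (in 10.0.0.0/8)


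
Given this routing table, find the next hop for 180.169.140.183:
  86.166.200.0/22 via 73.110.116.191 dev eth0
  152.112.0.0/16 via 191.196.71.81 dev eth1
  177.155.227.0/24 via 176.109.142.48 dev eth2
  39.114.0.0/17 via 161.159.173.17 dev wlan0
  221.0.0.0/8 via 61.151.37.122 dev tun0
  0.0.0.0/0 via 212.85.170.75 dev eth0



Longest prefix match for 180.169.140.183:
  /22 86.166.200.0: no
  /16 152.112.0.0: no
  /24 177.155.227.0: no
  /17 39.114.0.0: no
  /8 221.0.0.0: no
  /0 0.0.0.0: MATCH
Selected: next-hop 212.85.170.75 via eth0 (matched /0)


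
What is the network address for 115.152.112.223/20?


IP:   01110011.10011000.01110000.11011111
Mask: 11111111.11111111.11110000.00000000
AND operation:
Net:  01110011.10011000.01110000.00000000
Network: 115.152.112.0/20


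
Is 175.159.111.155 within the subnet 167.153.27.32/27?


Subnet network: 167.153.27.32
Test IP AND mask: 175.159.111.128
No, 175.159.111.155 is not in 167.153.27.32/27


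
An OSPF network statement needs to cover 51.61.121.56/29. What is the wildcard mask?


Subnet mask: 255.255.255.248
Wildcard = 255.255.255.255 - subnet mask
255 - 255 = 0
255 - 255 = 0
255 - 255 = 0
255 - 248 = 7
Wildcard: 0.0.0.7


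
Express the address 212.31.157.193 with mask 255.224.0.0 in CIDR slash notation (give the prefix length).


Binary: 11111111.11100000.00000000.00000000
Count leading 1s
Prefix: /11


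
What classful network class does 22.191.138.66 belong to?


First octet: 22
Binary: 00010110
0xxxxxxx -> Class A (1-126)
Class A, default mask 255.0.0.0 (/8)


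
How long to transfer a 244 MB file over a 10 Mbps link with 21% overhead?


Effective throughput = 10 * (1 - 21/100) = 7.9 Mbps
File size in Mb = 244 * 8 = 1952 Mb
Time = 1952 / 7.9
Time = 247.0886 seconds


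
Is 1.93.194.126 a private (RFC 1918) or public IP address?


RFC 1918 private ranges:
  10.0.0.0/8 (10.0.0.0 - 10.255.255.255)
  172.16.0.0/12 (172.16.0.0 - 172.31.255.255)
  192.168.0.0/16 (192.168.0.0 - 192.168.255.255)
Public (not in any RFC 1918 range)


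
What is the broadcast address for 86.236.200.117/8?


Network: 86.0.0.0/8
Host bits = 24
Set all host bits to 1:
Broadcast: 86.255.255.255


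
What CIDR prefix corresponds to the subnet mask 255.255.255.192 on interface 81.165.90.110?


Binary: 11111111.11111111.11111111.11000000
Count leading 1s
Prefix: /26


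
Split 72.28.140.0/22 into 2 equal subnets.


New prefix = 22 + 1 = 23
Each subnet has 512 addresses
  72.28.140.0/23
  72.28.142.0/23
Subnets: 72.28.140.0/23, 72.28.142.0/23


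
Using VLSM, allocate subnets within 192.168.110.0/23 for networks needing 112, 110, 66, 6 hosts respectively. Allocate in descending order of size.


112 hosts -> /25 (126 usable): 192.168.110.0/25
110 hosts -> /25 (126 usable): 192.168.110.128/25
66 hosts -> /25 (126 usable): 192.168.111.0/25
6 hosts -> /29 (6 usable): 192.168.111.128/29
Allocation: 192.168.110.0/25 (112 hosts, 126 usable); 192.168.110.128/25 (110 hosts, 126 usable); 192.168.111.0/25 (66 hosts, 126 usable); 192.168.111.128/29 (6 hosts, 6 usable)


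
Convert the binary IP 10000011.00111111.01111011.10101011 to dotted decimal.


10000011 = 131
00111111 = 63
01111011 = 123
10101011 = 171
IP: 131.63.123.171


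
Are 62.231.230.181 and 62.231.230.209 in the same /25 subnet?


Mask: 255.255.255.128
62.231.230.181 AND mask = 62.231.230.128
62.231.230.209 AND mask = 62.231.230.128
Yes, same subnet (62.231.230.128)


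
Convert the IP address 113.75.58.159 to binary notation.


113 = 01110001
75 = 01001011
58 = 00111010
159 = 10011111
Binary: 01110001.01001011.00111010.10011111


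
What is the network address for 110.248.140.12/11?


IP:   01101110.11111000.10001100.00001100
Mask: 11111111.11100000.00000000.00000000
AND operation:
Net:  01101110.11100000.00000000.00000000
Network: 110.224.0.0/11


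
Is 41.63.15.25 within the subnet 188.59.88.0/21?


Subnet network: 188.59.88.0
Test IP AND mask: 41.63.8.0
No, 41.63.15.25 is not in 188.59.88.0/21


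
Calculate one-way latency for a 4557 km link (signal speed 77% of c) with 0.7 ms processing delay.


Speed = 0.77 * 3e5 km/s = 231000 km/s
Propagation delay = 4557 / 231000 = 0.0197 s = 19.7273 ms
Processing delay = 0.7 ms
Total one-way latency = 20.4273 ms


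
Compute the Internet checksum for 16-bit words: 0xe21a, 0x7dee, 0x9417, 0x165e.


Sum all words (with carry folding):
+ 0xe21a = 0xe21a
+ 0x7dee = 0x6009
+ 0x9417 = 0xf420
+ 0x165e = 0x0a7f
One's complement: ~0x0a7f
Checksum = 0xf580


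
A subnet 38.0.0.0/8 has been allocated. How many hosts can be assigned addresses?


Host bits = 32 - 8 = 24
Total addresses = 2^24 = 16777216
Usable = total - 2 (network and broadcast)
Usable hosts: 16777214


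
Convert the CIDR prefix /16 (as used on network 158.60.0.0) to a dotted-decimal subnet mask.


/16 means 16 network bits, 16 host bits
Binary: 11111111111111110000000000000000
Mask: 255.255.0.0


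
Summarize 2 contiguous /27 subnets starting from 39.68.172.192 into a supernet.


Original prefix: /27
Number of subnets: 2 = 2^1
New prefix = 27 - 1 = 26
Supernet: 39.68.172.192/26


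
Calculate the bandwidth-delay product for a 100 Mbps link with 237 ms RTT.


BDP = bandwidth * RTT
= 100 Mbps * 237 ms
= 100 * 1e6 * 237 / 1000 bits
= 23700000 bits
= 2962500 bytes
= 2893.0664 KB
BDP = 23700000 bits (2962500 bytes)


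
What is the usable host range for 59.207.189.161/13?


Network: 59.200.0.0
Broadcast: 59.207.255.255
First usable = network + 1
Last usable = broadcast - 1
Range: 59.200.0.1 to 59.207.255.254


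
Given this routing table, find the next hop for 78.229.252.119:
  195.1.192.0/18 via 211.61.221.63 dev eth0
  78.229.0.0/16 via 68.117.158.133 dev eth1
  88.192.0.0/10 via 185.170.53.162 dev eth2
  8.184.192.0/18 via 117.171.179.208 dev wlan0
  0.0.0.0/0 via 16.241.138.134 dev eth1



Longest prefix match for 78.229.252.119:
  /18 195.1.192.0: no
  /16 78.229.0.0: MATCH
  /10 88.192.0.0: no
  /18 8.184.192.0: no
  /0 0.0.0.0: MATCH
Selected: next-hop 68.117.158.133 via eth1 (matched /16)


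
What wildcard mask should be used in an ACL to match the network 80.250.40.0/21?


Subnet mask: 255.255.248.0
Wildcard = 255.255.255.255 - subnet mask
255 - 255 = 0
255 - 255 = 0
255 - 248 = 7
255 - 0 = 255
Wildcard: 0.0.7.255


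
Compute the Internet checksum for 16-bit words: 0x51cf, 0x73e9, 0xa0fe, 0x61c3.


Sum all words (with carry folding):
+ 0x51cf = 0x51cf
+ 0x73e9 = 0xc5b8
+ 0xa0fe = 0x66b7
+ 0x61c3 = 0xc87a
One's complement: ~0xc87a
Checksum = 0x3785


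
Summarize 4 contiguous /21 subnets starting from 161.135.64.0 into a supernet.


Original prefix: /21
Number of subnets: 4 = 2^2
New prefix = 21 - 2 = 19
Supernet: 161.135.64.0/19


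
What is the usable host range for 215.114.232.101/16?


Network: 215.114.0.0
Broadcast: 215.114.255.255
First usable = network + 1
Last usable = broadcast - 1
Range: 215.114.0.1 to 215.114.255.254


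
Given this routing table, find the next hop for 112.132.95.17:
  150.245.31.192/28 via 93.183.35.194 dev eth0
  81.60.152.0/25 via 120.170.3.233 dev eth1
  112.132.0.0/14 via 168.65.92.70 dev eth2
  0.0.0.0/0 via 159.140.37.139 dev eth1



Longest prefix match for 112.132.95.17:
  /28 150.245.31.192: no
  /25 81.60.152.0: no
  /14 112.132.0.0: MATCH
  /0 0.0.0.0: MATCH
Selected: next-hop 168.65.92.70 via eth2 (matched /14)


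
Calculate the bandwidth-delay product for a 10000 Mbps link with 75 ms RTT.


BDP = bandwidth * RTT
= 10000 Mbps * 75 ms
= 10000 * 1e6 * 75 / 1000 bits
= 750000000 bits
= 93750000 bytes
= 91552.7344 KB
BDP = 750000000 bits (93750000 bytes)


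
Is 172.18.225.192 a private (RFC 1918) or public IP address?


RFC 1918 private ranges:
  10.0.0.0/8 (10.0.0.0 - 10.255.255.255)
  172.16.0.0/12 (172.16.0.0 - 172.31.255.255)
  192.168.0.0/16 (192.168.0.0 - 192.168.255.255)
Private (in 172.16.0.0/12)


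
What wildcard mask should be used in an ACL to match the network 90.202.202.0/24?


Subnet mask: 255.255.255.0
Wildcard = 255.255.255.255 - subnet mask
255 - 255 = 0
255 - 255 = 0
255 - 255 = 0
255 - 0 = 255
Wildcard: 0.0.0.255


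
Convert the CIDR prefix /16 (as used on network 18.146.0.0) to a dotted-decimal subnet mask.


/16 means 16 network bits, 16 host bits
Binary: 11111111111111110000000000000000
Mask: 255.255.0.0


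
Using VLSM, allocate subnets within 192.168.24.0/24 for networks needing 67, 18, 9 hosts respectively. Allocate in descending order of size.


67 hosts -> /25 (126 usable): 192.168.24.0/25
18 hosts -> /27 (30 usable): 192.168.24.128/27
9 hosts -> /28 (14 usable): 192.168.24.160/28
Allocation: 192.168.24.0/25 (67 hosts, 126 usable); 192.168.24.128/27 (18 hosts, 30 usable); 192.168.24.160/28 (9 hosts, 14 usable)


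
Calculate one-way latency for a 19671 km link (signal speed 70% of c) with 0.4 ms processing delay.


Speed = 0.7 * 3e5 km/s = 210000 km/s
Propagation delay = 19671 / 210000 = 0.0937 s = 93.6714 ms
Processing delay = 0.4 ms
Total one-way latency = 94.0714 ms


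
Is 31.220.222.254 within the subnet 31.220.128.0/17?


Subnet network: 31.220.128.0
Test IP AND mask: 31.220.128.0
Yes, 31.220.222.254 is in 31.220.128.0/17


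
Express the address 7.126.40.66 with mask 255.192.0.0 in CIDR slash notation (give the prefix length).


Binary: 11111111.11000000.00000000.00000000
Count leading 1s
Prefix: /10


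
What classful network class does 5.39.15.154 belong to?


First octet: 5
Binary: 00000101
0xxxxxxx -> Class A (1-126)
Class A, default mask 255.0.0.0 (/8)


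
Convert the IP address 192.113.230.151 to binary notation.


192 = 11000000
113 = 01110001
230 = 11100110
151 = 10010111
Binary: 11000000.01110001.11100110.10010111


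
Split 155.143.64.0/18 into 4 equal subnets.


New prefix = 18 + 2 = 20
Each subnet has 4096 addresses
  155.143.64.0/20
  155.143.80.0/20
  155.143.96.0/20
  155.143.112.0/20
Subnets: 155.143.64.0/20, 155.143.80.0/20, 155.143.96.0/20, 155.143.112.0/20
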